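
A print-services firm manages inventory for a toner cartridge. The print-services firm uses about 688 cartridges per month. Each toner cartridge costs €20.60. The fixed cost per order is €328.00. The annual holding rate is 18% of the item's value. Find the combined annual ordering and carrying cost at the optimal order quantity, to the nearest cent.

Annual demand D = 688 × 12 = 8,256.
Holding cost H = 0.18 × €20.60 = €3.7080 per unit per year.
The optimal lot size = √(2DS/H) = √(2 × 8,256 × 328 / 3.708) ≈ 1208.56.
At the optimum the two cost components are equal, so total cost = 2·(Q*/2)H = Q*·H.
Minimum total = √(2DSH) = √(2 × 8,256 × 328 × 3.708) ≈ 4481.327.

TC* ≈ €4,481.33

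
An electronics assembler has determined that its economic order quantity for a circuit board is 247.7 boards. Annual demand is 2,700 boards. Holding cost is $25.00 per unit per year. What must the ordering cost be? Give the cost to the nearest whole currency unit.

Squaring Q* = √(2DS/H) gives Q*² = 2DS/H.
From Q* = √(2DS/H): S = Q*²H / (2D) = 247.7² × 25 / (2 × 2,700) = 284.0523.

S ≈ $284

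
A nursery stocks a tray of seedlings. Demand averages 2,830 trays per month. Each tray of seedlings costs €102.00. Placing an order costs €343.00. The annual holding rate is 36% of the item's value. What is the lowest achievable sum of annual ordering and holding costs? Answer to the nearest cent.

TC* ≈ €29,248.07

Annual demand D = 2,830 × 12 = 33,960.
Holding cost H = 0.36 × €102.00 = €36.7200 per unit per year.
Q* = √(2DS/H) = √(2 × 33,960 × 343 / 36.72) ≈ 796.52.
At Q*, ordering cost (D/Q*)S equals holding cost (Q*/2)H, each = √(DSH/2).
Minimum total = √(2DSH) = √(2 × 33,960 × 343 × 36.72) ≈ 29248.071.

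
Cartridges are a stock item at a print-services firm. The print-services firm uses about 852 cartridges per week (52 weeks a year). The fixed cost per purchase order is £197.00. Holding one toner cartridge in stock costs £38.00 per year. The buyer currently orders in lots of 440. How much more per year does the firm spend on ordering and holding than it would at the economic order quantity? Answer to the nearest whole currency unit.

Annual demand D = 852 × 52 = 44,304.
EOQ = √(2DS/H) = √(2 × 44,304 × 197 / 38) ≈ 677.76.
Cost at Q* = (D/Q*)S + (Q*/2)H = √(2DSH) ≈ £25,754.99.
Cost at Q = 440: (44,304/440)×197 + (440/2)×38 = £19,836.11 + £8,360.00 = £28,196.11.
Excess = £28,196.11 − £25,754.99 = £2,441.12.

Extra cost ≈ £2,441 per year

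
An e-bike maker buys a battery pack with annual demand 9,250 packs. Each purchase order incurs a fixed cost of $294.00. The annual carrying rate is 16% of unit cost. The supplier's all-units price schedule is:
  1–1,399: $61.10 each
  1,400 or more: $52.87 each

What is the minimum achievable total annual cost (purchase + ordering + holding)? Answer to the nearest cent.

Holding cost per unit per year at price C is H = 0.16·C.
Candidates are each tier's EOQ (if it falls in that tier) and each price-break quantity.
EOQ at $61.10 = 745.9 (feasible in tier 1): TC = 9,250×$61.10 + (9,250/745.9)×294 + (745.9/2)×0.16×$61.10 = $572,466.89.
EOQ at $52.87 = 801.9 < 1400, so use break Q=1400: TC = 9,250×$52.87 + (9,250/1400.0)×294 + (1400.0/2)×0.16×$52.87 = $496,911.44.
Lowest total cost among the candidates is at Q = 1400.0.

TC* ≈ $496,911.44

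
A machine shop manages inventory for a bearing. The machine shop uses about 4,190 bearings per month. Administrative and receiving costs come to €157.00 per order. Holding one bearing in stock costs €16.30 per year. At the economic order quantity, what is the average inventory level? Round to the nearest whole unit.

Average inventory ≈ 492 bearings

Annual demand D = 4,190 × 12 = 50,280.
The optimal lot size = √(2DS/H) = √(2 × 50,280 × 157 / 16.3) ≈ 984.17.
Average inventory = Q*/2 ≈ 984.17 / 2 = 492.083.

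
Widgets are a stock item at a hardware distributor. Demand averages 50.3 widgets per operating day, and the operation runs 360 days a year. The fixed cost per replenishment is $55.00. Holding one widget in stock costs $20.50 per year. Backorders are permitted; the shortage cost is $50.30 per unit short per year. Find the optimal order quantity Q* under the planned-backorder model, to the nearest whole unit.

Q* ≈ 370 widgets

Annual demand D = 50.3 × 360 = 18,108.
With planned backorders, Q* = √(2DS/H) · √((H+B)/B).
√(2DS/H) = √(2 × 18,108 × 55 / 20.5) = 311.713.
√((H+B)/B) = √((20.5+50.3)/50.3) = 1.1864.
Q* ≈ 369.817.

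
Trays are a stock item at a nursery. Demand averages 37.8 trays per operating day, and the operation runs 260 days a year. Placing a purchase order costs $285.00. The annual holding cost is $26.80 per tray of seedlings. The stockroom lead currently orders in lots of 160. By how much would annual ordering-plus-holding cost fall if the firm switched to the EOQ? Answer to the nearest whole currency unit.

Annual demand D = 37.8 × 260 = 9,828.
EOQ = √(2DS/H) = √(2 × 9,828 × 285 / 26.8) ≈ 457.20.
Cost at Q* = (D/Q*)S + (Q*/2)H = √(2DSH) ≈ $12,252.86.
Cost at Q = 160: (9,828/160)×285 + (160/2)×26.8 = $17,506.12 + $2,144.00 = $19,650.12.
Excess = $19,650.12 − $12,252.86 = $7,397.27.

Extra cost ≈ $7,397 per year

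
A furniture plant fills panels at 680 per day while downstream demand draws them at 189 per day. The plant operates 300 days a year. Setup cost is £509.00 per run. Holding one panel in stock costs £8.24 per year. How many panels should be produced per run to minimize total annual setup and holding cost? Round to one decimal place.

Annual demand D = 189 × 300 = 56,700.
Production build-up factor (1 − d/p) = 1 − 189/680 = 0.7221.
Q* = √(2DS / (H(1 − d/p))) = √(2 × 56,700 × 509 / (8.24 × 0.7221)).
= √(57,720,600 / 5.9498) ≈ 3114.695.

Q* ≈ 3,114.7 panels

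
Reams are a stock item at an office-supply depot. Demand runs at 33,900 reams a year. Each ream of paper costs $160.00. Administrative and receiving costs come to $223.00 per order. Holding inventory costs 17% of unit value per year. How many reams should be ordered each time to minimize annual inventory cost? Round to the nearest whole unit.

Q* ≈ 746 reams

Holding cost H = 0.17 × $160.00 = $27.2000 per unit per year.
EOQ = √(2DS / H) = √(2 × 33,900 × 223 / 27.2).
= √(15,119,400 / 27.2) = √555,860.2941 ≈ 745.560.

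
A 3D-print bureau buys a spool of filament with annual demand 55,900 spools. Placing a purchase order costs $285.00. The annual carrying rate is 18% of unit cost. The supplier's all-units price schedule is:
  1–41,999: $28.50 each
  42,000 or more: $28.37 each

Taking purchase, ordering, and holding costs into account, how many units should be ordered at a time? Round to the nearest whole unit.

Holding cost per unit per year at price C is H = 0.18·C.
For each price level, check whether its EOQ is feasible; otherwise the best quantity at that price is the breakpoint.
EOQ at $28.50 = 2492.2 (feasible in tier 1): TC = 55,900×$28.50 + (55,900/2492.2)×285 + (2492.2/2)×0.18×$28.50 = $1,605,935.04.
EOQ at $28.37 = 2497.9 < 42000, so use break Q=42000: TC = 55,900×$28.37 + (55,900/42000.0)×285 + (42000.0/2)×0.18×$28.37 = $1,693,500.92.
Lowest total cost is $1,605,935.04 at Q = 2492.2.

Q* ≈ 2,492 spools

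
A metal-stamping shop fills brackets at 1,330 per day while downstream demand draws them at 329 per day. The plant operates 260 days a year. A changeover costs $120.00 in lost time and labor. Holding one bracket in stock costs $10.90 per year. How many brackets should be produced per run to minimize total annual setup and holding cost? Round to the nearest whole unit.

Q* ≈ 1,582 brackets

Annual demand D = 329 × 260 = 85,540.
Production build-up factor (1 − d/p) = 1 − 329/1,330 = 0.7526.
Q* = √(2DS / (H(1 − d/p))) = √(2 × 85,540 × 120 / (10.9 × 0.7526)).
= √(20,529,600 / 8.2037) ≈ 1581.925.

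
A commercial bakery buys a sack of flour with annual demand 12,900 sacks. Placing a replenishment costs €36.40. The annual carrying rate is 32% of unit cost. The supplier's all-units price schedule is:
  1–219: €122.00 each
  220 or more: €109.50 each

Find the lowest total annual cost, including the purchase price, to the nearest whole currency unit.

Holding cost per unit per year at price C is H = 0.32·C.
For each price level, check whether its EOQ is feasible; otherwise the best quantity at that price is the breakpoint.
EOQ at €122.00 = 155.1 (feasible in tier 1): TC = 12,900×€122.00 + (12,900/155.1)×36.4 + (155.1/2)×0.32×€122.00 = €1,579,855.02.
EOQ at €109.50 = 163.7 < 220, so use break Q=220: TC = 12,900×€109.50 + (12,900/220.0)×36.4 + (220.0/2)×0.32×€109.50 = €1,418,538.76.
Lowest total cost among the candidates is at Q = 220.0.

TC* ≈ €1,418,539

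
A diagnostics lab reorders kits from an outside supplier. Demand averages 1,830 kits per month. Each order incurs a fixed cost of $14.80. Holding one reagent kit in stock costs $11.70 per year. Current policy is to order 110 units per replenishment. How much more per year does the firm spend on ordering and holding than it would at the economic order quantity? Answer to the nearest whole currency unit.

Extra cost ≈ $840 per year

Annual demand D = 1,830 × 12 = 21,960.
EOQ = √(2DS/H) = √(2 × 21,960 × 14.8 / 11.7) ≈ 235.71.
Cost at Q* = (D/Q*)S + (Q*/2)H = √(2DSH) ≈ $2,757.75.
Cost at Q = 110: (21,960/110)×14.8 + (110/2)×11.7 = $2,954.62 + $643.50 = $3,598.12.
Excess = $3,598.12 − $2,757.75 = $840.37.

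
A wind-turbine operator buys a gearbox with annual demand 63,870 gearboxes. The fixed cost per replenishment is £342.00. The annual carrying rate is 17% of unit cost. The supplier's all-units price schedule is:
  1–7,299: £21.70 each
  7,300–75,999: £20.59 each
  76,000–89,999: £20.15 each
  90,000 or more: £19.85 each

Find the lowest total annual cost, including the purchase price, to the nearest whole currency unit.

Holding cost per unit per year at price C is H = 0.17·C.
Candidates are each tier's EOQ (if it falls in that tier) and each price-break quantity.
EOQ at £21.70 = 3441.3 (feasible in tier 1): TC = 63,870×£21.70 + (63,870/3441.3)×342 + (3441.3/2)×0.17×£21.70 = £1,398,673.95.
EOQ at £20.59 = 3532.8 < 7300, so use break Q=7300: TC = 63,870×£20.59 + (63,870/7300.0)×342 + (7300.0/2)×0.17×£20.59 = £1,330,851.66.
EOQ at £20.15 = 3571.2 < 76000, so use break Q=76000: TC = 63,870×£20.15 + (63,870/76000.0)×342 + (76000.0/2)×0.17×£20.15 = £1,417,436.92.
EOQ at £19.85 = 3598.1 < 90000, so use break Q=90000: TC = 63,870×£19.85 + (63,870/90000.0)×342 + (90000.0/2)×0.17×£19.85 = £1,419,914.71.
Lowest total cost among the candidates is at Q = 7300.0.

TC* ≈ £1,330,852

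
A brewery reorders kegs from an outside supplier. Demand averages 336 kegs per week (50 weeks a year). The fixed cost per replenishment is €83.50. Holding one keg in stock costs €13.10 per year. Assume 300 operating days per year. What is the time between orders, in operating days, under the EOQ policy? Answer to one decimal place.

T ≈ 8.3 days

Annual demand D = 336 × 50 = 16,800.
The optimal lot size = √(2DS/H) = √(2 × 16,800 × 83.5 / 13.1) ≈ 462.78.
Cycle time = Q*/D × 300 = 462.78 / 16,800 × 300 ≈ 8.264 days.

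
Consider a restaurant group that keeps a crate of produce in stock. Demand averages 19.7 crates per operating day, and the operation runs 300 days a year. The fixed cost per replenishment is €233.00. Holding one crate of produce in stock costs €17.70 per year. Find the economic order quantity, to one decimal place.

Annual demand D = 19.7 × 300 = 5,910.
EOQ = √(2DS / H) = √(2 × 5,910 × 233 / 17.7).
= √(2,754,060 / 17.7) = √155,596.6102 ≈ 394.457.

Q* ≈ 394.5 crates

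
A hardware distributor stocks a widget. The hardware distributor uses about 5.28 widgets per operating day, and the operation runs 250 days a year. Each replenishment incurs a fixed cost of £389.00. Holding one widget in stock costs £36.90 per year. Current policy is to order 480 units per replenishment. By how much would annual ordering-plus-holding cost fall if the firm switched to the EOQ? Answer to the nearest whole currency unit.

Extra cost ≈ £3,770 per year

Annual demand D = 5.28 × 250 = 1,320.
EOQ = √(2DS/H) = √(2 × 1,320 × 389 / 36.9) ≈ 166.83.
Cost at Q* = (D/Q*)S + (Q*/2)H = √(2DSH) ≈ £6,155.88.
Cost at Q = 480: (1,320/480)×389 + (480/2)×36.9 = £1,069.75 + £8,856.00 = £9,925.75.
Excess = £9,925.75 − £6,155.88 = £3,769.87.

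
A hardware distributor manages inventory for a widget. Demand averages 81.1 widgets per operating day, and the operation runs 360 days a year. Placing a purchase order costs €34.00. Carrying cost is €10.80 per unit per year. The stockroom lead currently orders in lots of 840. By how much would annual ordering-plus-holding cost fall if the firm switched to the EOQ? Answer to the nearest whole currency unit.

Extra cost ≈ €1,087 per year

Annual demand D = 81.1 × 360 = 29,196.
EOQ = √(2DS/H) = √(2 × 29,196 × 34 / 10.8) ≈ 428.75.
Cost at Q* = (D/Q*)S + (Q*/2)H = √(2DSH) ≈ €4,630.50.
Cost at Q = 840: (29,196/840)×34 + (840/2)×10.8 = €1,181.74 + €4,536.00 = €5,717.74.
Excess = €5,717.74 − €4,630.50 = €1,087.24.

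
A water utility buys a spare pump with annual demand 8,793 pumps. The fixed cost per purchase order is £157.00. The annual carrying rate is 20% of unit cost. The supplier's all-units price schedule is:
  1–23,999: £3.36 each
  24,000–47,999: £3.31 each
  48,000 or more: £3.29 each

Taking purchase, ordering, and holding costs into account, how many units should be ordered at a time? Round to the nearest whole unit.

Holding cost per unit per year at price C is H = 0.20·C.
Evaluate total cost at each tier's feasible EOQ or, if the EOQ is below the tier, at the tier's minimum quantity.
EOQ at £3.36 = 2027.0 (feasible in tier 1): TC = 8,793×£3.36 + (8,793/2027.0)×157 + (2027.0/2)×0.20×£3.36 = £30,906.61.
EOQ at £3.31 = 2042.2 < 24000, so use break Q=24000: TC = 8,793×£3.31 + (8,793/24000.0)×157 + (24000.0/2)×0.20×£3.31 = £37,106.35.
EOQ at £3.29 = 2048.4 < 48000, so use break Q=48000: TC = 8,793×£3.29 + (8,793/48000.0)×157 + (48000.0/2)×0.20×£3.29 = £44,749.73.
Lowest total cost is £30,906.61 at Q = 2027.0.

Q* ≈ 2,027 pumps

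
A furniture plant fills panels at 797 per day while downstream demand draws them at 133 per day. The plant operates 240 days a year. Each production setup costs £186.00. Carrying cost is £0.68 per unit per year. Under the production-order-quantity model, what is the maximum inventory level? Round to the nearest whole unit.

I_max ≈ 3,814 panels

Annual demand D = 133 × 240 = 31,920.
Production build-up factor (1 − d/p) = 1 − 133/797 = 0.8331.
Q* = √(2DS / (H(1 − d/p))) = √(2 × 31,920 × 186 / (0.68 × 0.8331)).
= √(11,874,240 / 0.5665) ≈ 4578.188.
Maximum inventory = Q*(1 − d/p) = 4578.188 × 0.8331 ≈ 3814.199.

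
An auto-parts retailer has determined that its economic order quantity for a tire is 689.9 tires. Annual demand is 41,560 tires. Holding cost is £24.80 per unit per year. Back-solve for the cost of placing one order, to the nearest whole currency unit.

Squaring Q* = √(2DS/H) gives Q*² = 2DS/H.
From Q* = √(2DS/H): S = Q*²H / (2D) = 689.9² × 24.8 / (2 × 41,560) = 142.0098.

S ≈ £142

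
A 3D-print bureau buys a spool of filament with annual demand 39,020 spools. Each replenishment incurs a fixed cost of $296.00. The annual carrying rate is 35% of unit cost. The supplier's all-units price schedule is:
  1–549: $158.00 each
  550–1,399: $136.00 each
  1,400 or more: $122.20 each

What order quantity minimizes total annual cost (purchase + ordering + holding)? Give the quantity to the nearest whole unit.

Q* ≈ 1,400 spools

Holding cost per unit per year at price C is H = 0.35·C.
For each price level, check whether its EOQ is feasible; otherwise the best quantity at that price is the breakpoint.
Tier 1 ($158.00): EOQ = 646.3 exceeds tier's upper bound 549, so this tier is dominated.
EOQ at $136.00 = 696.6 (feasible in tier 2): TC = 39,020×$136.00 + (39,020/696.6)×296 + (696.6/2)×0.35×$136.00 = $5,339,879.50.
EOQ at $122.20 = 734.9 < 1400, so use break Q=1400: TC = 39,020×$122.20 + (39,020/1400.0)×296 + (1400.0/2)×0.35×$122.20 = $4,806,432.94.
Lowest total cost is $4,806,432.94 at Q = 1400.0.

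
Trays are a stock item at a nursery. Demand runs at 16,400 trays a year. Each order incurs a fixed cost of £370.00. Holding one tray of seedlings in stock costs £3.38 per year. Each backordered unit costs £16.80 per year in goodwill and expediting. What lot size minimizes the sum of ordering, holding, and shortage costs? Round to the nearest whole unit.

Q* ≈ 2,077 trays

With planned backorders, Q* = √(2DS/H) · √((H+B)/B).
√(2DS/H) = √(2 × 16,400 × 370 / 3.38) = 1894.870.
√((H+B)/B) = √((3.38+16.8)/16.8) = 1.0960.
Q* ≈ 2076.756.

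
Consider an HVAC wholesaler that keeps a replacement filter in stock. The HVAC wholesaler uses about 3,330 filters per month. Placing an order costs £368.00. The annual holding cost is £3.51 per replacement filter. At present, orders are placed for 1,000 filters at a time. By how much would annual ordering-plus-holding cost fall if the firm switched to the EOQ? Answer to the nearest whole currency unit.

Extra cost ≈ £6,300 per year

Annual demand D = 3,330 × 12 = 39,960.
EOQ = √(2DS/H) = √(2 × 39,960 × 368 / 3.51) ≈ 2894.66.
Cost at Q* = (D/Q*)S + (Q*/2)H = √(2DSH) ≈ £10,160.27.
Cost at Q = 1,000: (39,960/1,000)×368 + (1,000/2)×3.51 = £14,705.28 + £1,755.00 = £16,460.28.
Excess = £16,460.28 − £10,160.27 = £6,300.01.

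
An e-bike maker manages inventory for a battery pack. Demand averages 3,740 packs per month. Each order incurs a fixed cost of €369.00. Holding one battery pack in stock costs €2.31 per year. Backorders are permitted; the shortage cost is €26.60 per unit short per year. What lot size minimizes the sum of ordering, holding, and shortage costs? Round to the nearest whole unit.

Annual demand D = 3,740 × 12 = 44,880.
With planned backorders, Q* = √(2DS/H) · √((H+B)/B).
√(2DS/H) = √(2 × 44,880 × 369 / 2.31) = 3786.593.
√((H+B)/B) = √((2.31+26.6)/26.6) = 1.0425.
Q* ≈ 3947.588.

Q* ≈ 3,948 packs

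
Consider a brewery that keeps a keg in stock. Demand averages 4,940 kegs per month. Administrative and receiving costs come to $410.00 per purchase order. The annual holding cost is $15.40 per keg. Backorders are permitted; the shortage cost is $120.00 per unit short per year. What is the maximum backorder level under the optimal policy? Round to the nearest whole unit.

Annual demand D = 4,940 × 12 = 59,280.
With planned backorders, Q* = √(2DS/H) · √((H+B)/B).
√(2DS/H) = √(2 × 59,280 × 410 / 15.4) = 1776.645.
√((H+B)/B) = √((15.4+120)/120) = 1.0622.
Q* ≈ 1887.206.
S* = Q* · H/(H+B) = 1887.206 × 15.4/135.4 ≈ 214.645.

S* ≈ 215 kegs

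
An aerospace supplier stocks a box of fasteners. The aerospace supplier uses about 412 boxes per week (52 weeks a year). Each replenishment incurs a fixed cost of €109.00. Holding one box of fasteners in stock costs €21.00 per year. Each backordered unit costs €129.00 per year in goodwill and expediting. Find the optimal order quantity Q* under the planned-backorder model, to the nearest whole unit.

Annual demand D = 412 × 52 = 21,424.
With planned backorders, Q* = √(2DS/H) · √((H+B)/B).
√(2DS/H) = √(2 × 21,424 × 109 / 21) = 471.595.
√((H+B)/B) = √((21+129)/129) = 1.0783.
Q* ≈ 508.534.

Q* ≈ 509 boxes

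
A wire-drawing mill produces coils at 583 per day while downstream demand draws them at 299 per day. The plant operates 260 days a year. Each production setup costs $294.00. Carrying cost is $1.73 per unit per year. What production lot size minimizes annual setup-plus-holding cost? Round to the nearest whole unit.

Annual demand D = 299 × 260 = 77,740.
Production build-up factor (1 − d/p) = 1 − 299/583 = 0.4871.
Q* = √(2DS / (H(1 − d/p))) = √(2 × 77,740 × 294 / (1.73 × 0.4871)).
= √(45,711,120 / 0.8427) ≈ 7364.834.

Q* ≈ 7,365 coils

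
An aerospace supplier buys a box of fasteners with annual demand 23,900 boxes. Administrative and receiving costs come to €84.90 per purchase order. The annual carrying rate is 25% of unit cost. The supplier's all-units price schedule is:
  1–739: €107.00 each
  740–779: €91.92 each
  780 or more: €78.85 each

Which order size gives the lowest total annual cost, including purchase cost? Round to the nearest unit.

Holding cost per unit per year at price C is H = 0.25·C.
For each price level, check whether its EOQ is feasible; otherwise the best quantity at that price is the breakpoint.
EOQ at €107.00 = 389.5 (feasible in tier 1): TC = 23,900×€107.00 + (23,900/389.5)×84.9 + (389.5/2)×0.25×€107.00 = €2,567,719.09.
EOQ at €91.92 = 420.2 < 740, so use break Q=740: TC = 23,900×€91.92 + (23,900/740.0)×84.9 + (740.0/2)×0.25×€91.92 = €2,208,132.64.
EOQ at €78.85 = 453.7 < 780, so use break Q=780: TC = 23,900×€78.85 + (23,900/780.0)×84.9 + (780.0/2)×0.25×€78.85 = €1,894,804.30.
Lowest total cost is €1,894,804.30 at Q = 780.0.

Q* ≈ 780 boxes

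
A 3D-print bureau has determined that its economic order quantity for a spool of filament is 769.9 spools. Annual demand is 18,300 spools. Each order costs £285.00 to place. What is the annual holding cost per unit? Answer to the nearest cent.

H ≈ £17.60

The basic EOQ model gives Q* = √(2DS/H); rearrange for the unknown.
From Q* = √(2DS/H): H = 2DS / Q*² = 2 × 18,300 × 285 / 769.9² = 17.5978.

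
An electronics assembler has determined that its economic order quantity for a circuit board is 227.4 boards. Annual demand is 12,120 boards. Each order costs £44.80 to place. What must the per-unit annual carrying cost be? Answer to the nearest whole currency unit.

H ≈ £21

Invert the EOQ relation Q*² = 2DS/H.
From Q* = √(2DS/H): H = 2DS / Q*² = 2 × 12,120 × 44.8 / 227.4² = 21.0005.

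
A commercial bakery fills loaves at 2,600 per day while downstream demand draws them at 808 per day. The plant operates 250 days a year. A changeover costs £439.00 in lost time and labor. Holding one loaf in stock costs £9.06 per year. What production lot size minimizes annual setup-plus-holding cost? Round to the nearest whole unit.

Annual demand D = 808 × 250 = 202,000.
Production build-up factor (1 − d/p) = 1 − 808/2,600 = 0.6892.
Q* = √(2DS / (H(1 − d/p))) = √(2 × 202,000 × 439 / (9.06 × 0.6892)).
= √(177,356,000 / 6.2444) ≈ 5329.378.

Q* ≈ 5,329 loaves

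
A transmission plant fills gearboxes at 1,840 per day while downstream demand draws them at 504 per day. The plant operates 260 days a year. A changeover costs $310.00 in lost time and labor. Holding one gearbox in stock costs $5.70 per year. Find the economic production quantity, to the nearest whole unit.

Annual demand D = 504 × 260 = 131,040.
Production build-up factor (1 − d/p) = 1 − 504/1,840 = 0.7261.
Q* = √(2DS / (H(1 − d/p))) = √(2 × 131,040 × 310 / (5.7 × 0.7261)).
= √(81,244,800 / 4.1387) ≈ 4430.636.

Q* ≈ 4,431 gearboxes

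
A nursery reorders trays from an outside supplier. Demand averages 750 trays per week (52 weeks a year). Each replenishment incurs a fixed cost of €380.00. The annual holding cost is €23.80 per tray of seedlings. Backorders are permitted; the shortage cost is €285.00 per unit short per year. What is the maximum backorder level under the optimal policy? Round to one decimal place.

S* ≈ 89.5 trays

Annual demand D = 750 × 52 = 39,000.
With planned backorders, Q* = √(2DS/H) · √((H+B)/B).
√(2DS/H) = √(2 × 39,000 × 380 / 23.8) = 1115.965.
√((H+B)/B) = √((23.8+285)/285) = 1.0409.
Q* ≈ 1161.627.
S* = Q* · H/(H+B) = 1161.627 × 23.8/308.8 ≈ 89.530.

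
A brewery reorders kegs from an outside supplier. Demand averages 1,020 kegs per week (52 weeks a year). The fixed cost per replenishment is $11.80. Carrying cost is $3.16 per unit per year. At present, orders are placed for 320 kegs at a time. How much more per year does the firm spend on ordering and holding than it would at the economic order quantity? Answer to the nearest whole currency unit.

Annual demand D = 1,020 × 52 = 53,040.
EOQ = √(2DS/H) = √(2 × 53,040 × 11.8 / 3.16) ≈ 629.38.
Cost at Q* = (D/Q*)S + (Q*/2)H = √(2DSH) ≈ $1,988.85.
Cost at Q = 320: (53,040/320)×11.8 + (320/2)×3.16 = $1,955.85 + $505.60 = $2,461.45.
Excess = $2,461.45 − $1,988.85 = $472.60.

Extra cost ≈ $473 per year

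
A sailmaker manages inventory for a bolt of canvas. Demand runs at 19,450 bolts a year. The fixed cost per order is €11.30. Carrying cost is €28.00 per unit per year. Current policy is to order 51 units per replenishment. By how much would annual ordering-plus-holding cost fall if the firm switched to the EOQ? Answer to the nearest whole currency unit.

Extra cost ≈ €1,515 per year

EOQ = √(2DS/H) = √(2 × 19,450 × 11.3 / 28) ≈ 125.30.
Cost at Q* = (D/Q*)S + (Q*/2)H = √(2DSH) ≈ €3,508.27.
Cost at Q = 51: (19,450/51)×11.3 + (51/2)×28 = €4,309.51 + €714.00 = €5,023.51.
Excess = €5,023.51 − €3,508.27 = €1,515.24.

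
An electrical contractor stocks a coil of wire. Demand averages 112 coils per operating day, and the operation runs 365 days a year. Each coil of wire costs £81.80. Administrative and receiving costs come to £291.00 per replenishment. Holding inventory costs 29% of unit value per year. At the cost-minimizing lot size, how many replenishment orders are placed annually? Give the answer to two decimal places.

N ≈ 40.82 orders per year

Annual demand D = 112 × 365 = 40,880.
Holding cost H = 0.29 × £81.80 = £23.7220 per unit per year.
Q* = √(2DS/H) = √(2 × 40,880 × 291 / 23.722) ≈ 1001.48.
Orders per year = D / Q* = 40,880 / 1001.48 ≈ 40.820.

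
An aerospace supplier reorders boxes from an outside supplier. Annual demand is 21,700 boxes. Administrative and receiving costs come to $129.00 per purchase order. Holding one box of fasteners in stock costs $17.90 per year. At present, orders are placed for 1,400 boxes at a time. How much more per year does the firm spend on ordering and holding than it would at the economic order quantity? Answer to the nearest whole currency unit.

Extra cost ≈ $4,519 per year

EOQ = √(2DS/H) = √(2 × 21,700 × 129 / 17.9) ≈ 559.26.
Cost at Q* = (D/Q*)S + (Q*/2)H = √(2DSH) ≈ $10,010.74.
Cost at Q = 1,400: (21,700/1,400)×129 + (1,400/2)×17.9 = $1,999.50 + $12,530.00 = $14,529.50.
Excess = $14,529.50 − $10,010.74 = $4,518.76.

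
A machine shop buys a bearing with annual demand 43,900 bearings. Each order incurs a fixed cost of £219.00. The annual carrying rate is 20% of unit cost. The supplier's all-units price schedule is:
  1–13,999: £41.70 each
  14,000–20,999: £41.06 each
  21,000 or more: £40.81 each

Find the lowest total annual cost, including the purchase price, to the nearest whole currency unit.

Holding cost per unit per year at price C is H = 0.20·C.
Candidates are each tier's EOQ (if it falls in that tier) and each price-break quantity.
EOQ at £41.70 = 1518.4 (feasible in tier 1): TC = 43,900×£41.70 + (43,900/1518.4)×219 + (1518.4/2)×0.20×£41.70 = £1,843,293.46.
EOQ at £41.06 = 1530.2 < 14000, so use break Q=14000: TC = 43,900×£41.06 + (43,900/14000.0)×219 + (14000.0/2)×0.20×£41.06 = £1,860,704.72.
EOQ at £40.81 = 1534.9 < 21000, so use break Q=21000: TC = 43,900×£40.81 + (43,900/21000.0)×219 + (21000.0/2)×0.20×£40.81 = £1,877,717.81.
Lowest total cost among the candidates is at Q = 1518.4.

TC* ≈ £1,843,293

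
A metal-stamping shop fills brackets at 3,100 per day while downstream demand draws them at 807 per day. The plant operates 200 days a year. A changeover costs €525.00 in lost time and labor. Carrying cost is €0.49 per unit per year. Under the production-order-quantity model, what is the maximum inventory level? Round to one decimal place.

Annual demand D = 807 × 200 = 161,400.
Production build-up factor (1 − d/p) = 1 − 807/3,100 = 0.7397.
Q* = √(2DS / (H(1 − d/p))) = √(2 × 161,400 × 525 / (0.49 × 0.7397)).
= √(169,470,000 / 0.3624) ≈ 21623.560.
Maximum inventory = Q*(1 − d/p) = 21623.560 × 0.7397 ≈ 15994.459.

I_max ≈ 15,994.5 brackets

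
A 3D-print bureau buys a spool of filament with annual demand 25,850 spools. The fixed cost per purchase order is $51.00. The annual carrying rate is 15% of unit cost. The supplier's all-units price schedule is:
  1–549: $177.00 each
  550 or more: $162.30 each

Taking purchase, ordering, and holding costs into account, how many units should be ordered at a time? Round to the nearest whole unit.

Holding cost per unit per year at price C is H = 0.15·C.
Evaluate total cost at each tier's feasible EOQ or, if the EOQ is below the tier, at the tier's minimum quantity.
EOQ at $177.00 = 315.1 (feasible in tier 1): TC = 25,850×$177.00 + (25,850/315.1)×51 + (315.1/2)×0.15×$177.00 = $4,583,816.86.
EOQ at $162.30 = 329.1 < 550, so use break Q=550: TC = 25,850×$162.30 + (25,850/550.0)×51 + (550.0/2)×0.15×$162.30 = $4,204,546.88.
Lowest total cost is $4,204,546.88 at Q = 550.0.

Q* ≈ 550 spools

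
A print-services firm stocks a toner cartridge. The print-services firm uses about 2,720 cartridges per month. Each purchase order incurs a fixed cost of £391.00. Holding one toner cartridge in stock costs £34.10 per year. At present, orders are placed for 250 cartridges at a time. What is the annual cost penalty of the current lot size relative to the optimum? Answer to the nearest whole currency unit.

Annual demand D = 2,720 × 12 = 32,640.
EOQ = √(2DS/H) = √(2 × 32,640 × 391 / 34.1) ≈ 865.17.
Cost at Q* = (D/Q*)S + (Q*/2)H = √(2DSH) ≈ £29,502.28.
Cost at Q = 250: (32,640/250)×391 + (250/2)×34.1 = £51,048.96 + £4,262.50 = £55,311.46.
Excess = £55,311.46 − £29,502.28 = £25,809.18.

Extra cost ≈ £25,809 per year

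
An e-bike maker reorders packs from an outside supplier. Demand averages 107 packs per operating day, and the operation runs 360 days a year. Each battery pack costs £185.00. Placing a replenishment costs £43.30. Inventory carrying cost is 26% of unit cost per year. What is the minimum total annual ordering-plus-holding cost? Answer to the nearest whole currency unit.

Annual demand D = 107 × 360 = 38,520.
Holding cost H = 0.26 × £185.00 = £48.1000 per unit per year.
Q* = √(2DS/H) = √(2 × 38,520 × 43.3 / 48.1) ≈ 263.35.
At Q*, ordering cost (D/Q*)S equals holding cost (Q*/2)H, each = √(DSH/2).
Minimum total = √(2DSH) = √(2 × 38,520 × 43.3 × 48.1) ≈ 12667.025.

TC* ≈ £12,667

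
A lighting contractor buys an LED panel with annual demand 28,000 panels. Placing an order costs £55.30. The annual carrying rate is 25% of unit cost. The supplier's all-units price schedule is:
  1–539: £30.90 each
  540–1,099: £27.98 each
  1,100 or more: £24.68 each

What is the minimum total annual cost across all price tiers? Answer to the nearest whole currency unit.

Holding cost per unit per year at price C is H = 0.25·C.
Candidates are each tier's EOQ (if it falls in that tier) and each price-break quantity.
Tier 1 (£30.90): EOQ = 633.2 exceeds tier's upper bound 539, so this tier is dominated.
EOQ at £27.98 = 665.4 (feasible in tier 2): TC = 28,000×£27.98 + (28,000/665.4)×55.3 + (665.4/2)×0.25×£27.98 = £788,094.26.
EOQ at £24.68 = 708.5 < 1100, so use break Q=1100: TC = 28,000×£24.68 + (28,000/1100.0)×55.3 + (1100.0/2)×0.25×£24.68 = £695,841.14.
Lowest total cost among the candidates is at Q = 1100.0.

TC* ≈ £695,841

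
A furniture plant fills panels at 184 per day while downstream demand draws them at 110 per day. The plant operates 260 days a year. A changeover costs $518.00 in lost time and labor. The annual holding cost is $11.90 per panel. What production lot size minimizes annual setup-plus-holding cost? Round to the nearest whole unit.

Annual demand D = 110 × 260 = 28,600.
Production build-up factor (1 − d/p) = 1 − 110/184 = 0.4022.
Q* = √(2DS / (H(1 − d/p))) = √(2 × 28,600 × 518 / (11.9 × 0.4022)).
= √(29,629,600 / 4.7859) ≈ 2488.184.

Q* ≈ 2,488 panels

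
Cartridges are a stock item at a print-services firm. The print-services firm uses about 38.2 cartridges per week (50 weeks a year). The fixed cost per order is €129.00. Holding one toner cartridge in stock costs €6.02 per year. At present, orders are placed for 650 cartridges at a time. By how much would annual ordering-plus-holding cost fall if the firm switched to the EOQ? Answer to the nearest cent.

Extra cost ≈ €613.20 per year

Annual demand D = 38.2 × 50 = 1,910.
EOQ = √(2DS/H) = √(2 × 1,910 × 129 / 6.02) ≈ 286.11.
Cost at Q* = (D/Q*)S + (Q*/2)H = √(2DSH) ≈ €1,722.36.
Cost at Q = 650: (1,910/650)×129 + (650/2)×6.02 = €379.06 + €1,956.50 = €2,335.56.
Excess = €2,335.56 − €1,722.36 = €613.20.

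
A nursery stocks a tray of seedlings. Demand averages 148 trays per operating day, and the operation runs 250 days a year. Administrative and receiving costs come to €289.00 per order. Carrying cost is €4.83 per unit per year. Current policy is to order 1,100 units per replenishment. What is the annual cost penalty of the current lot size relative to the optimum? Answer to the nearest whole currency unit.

Annual demand D = 148 × 250 = 37,000.
EOQ = √(2DS/H) = √(2 × 37,000 × 289 / 4.83) ≈ 2104.22.
Cost at Q* = (D/Q*)S + (Q*/2)H = √(2DSH) ≈ €10,163.38.
Cost at Q = 1,100: (37,000/1,100)×289 + (1,100/2)×4.83 = €9,720.91 + €2,656.50 = €12,377.41.
Excess = €12,377.41 − €10,163.38 = €2,214.02.

Extra cost ≈ €2,214 per year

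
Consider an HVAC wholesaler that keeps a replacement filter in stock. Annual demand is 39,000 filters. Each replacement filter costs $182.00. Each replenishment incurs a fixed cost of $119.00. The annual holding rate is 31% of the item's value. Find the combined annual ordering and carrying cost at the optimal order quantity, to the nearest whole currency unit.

Holding cost H = 0.31 × $182.00 = $56.4200 per unit per year.
EOQ = √(2DS/H) = √(2 × 39,000 × 119 / 56.42) ≈ 405.61.
At the optimum the two cost components are equal, so total cost = 2·(Q*/2)H = Q*·H.
Minimum total = √(2DSH) = √(2 × 39,000 × 119 × 56.42) ≈ 22884.284.

TC* ≈ $22,884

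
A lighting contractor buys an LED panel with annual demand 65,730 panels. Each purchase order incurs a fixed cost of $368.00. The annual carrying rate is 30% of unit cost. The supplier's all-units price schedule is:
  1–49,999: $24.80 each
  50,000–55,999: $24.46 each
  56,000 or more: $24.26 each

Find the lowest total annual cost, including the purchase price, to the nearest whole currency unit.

Holding cost per unit per year at price C is H = 0.30·C.
For each price level, check whether its EOQ is feasible; otherwise the best quantity at that price is the breakpoint.
EOQ at $24.80 = 2550.0 (feasible in tier 1): TC = 65,730×$24.80 + (65,730/2550.0)×368 + (2550.0/2)×0.30×$24.80 = $1,649,075.74.
EOQ at $24.46 = 2567.6 < 50000, so use break Q=50000: TC = 65,730×$24.46 + (65,730/50000.0)×368 + (50000.0/2)×0.30×$24.46 = $1,791,689.57.
EOQ at $24.26 = 2578.2 < 56000, so use break Q=56000: TC = 65,730×$24.26 + (65,730/56000.0)×368 + (56000.0/2)×0.30×$24.26 = $1,798,825.74.
Lowest total cost among the candidates is at Q = 2550.0.

TC* ≈ $1,649,076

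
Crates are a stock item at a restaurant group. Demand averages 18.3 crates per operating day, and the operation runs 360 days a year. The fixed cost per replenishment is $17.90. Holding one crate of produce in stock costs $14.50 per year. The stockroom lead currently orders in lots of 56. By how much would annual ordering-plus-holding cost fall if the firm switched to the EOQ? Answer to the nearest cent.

Extra cost ≈ $662.53 per year

Annual demand D = 18.3 × 360 = 6,588.
EOQ = √(2DS/H) = √(2 × 6,588 × 17.9 / 14.5) ≈ 127.54.
Cost at Q* = (D/Q*)S + (Q*/2)H = √(2DSH) ≈ $1,849.28.
Cost at Q = 56: (6,588/56)×17.9 + (56/2)×14.5 = $2,105.81 + $406.00 = $2,511.81.
Excess = $2,511.81 − $1,849.28 = $662.53.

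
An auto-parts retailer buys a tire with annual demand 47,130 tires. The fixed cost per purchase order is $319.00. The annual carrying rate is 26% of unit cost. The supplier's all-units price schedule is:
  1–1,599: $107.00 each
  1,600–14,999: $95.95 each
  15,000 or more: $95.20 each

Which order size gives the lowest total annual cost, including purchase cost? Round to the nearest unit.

Holding cost per unit per year at price C is H = 0.26·C.
Candidates are each tier's EOQ (if it falls in that tier) and each price-break quantity.
EOQ at $107.00 = 1039.6 (feasible in tier 1): TC = 47,130×$107.00 + (47,130/1039.6)×319 + (1039.6/2)×0.26×$107.00 = $5,071,832.62.
EOQ at $95.95 = 1097.9 < 1600, so use break Q=1600: TC = 47,130×$95.95 + (47,130/1600.0)×319 + (1600.0/2)×0.26×$95.95 = $4,551,477.64.
EOQ at $95.20 = 1102.2 < 15000, so use break Q=15000: TC = 47,130×$95.20 + (47,130/15000.0)×319 + (15000.0/2)×0.26×$95.20 = $4,673,418.30.
Lowest total cost is $4,551,477.64 at Q = 1600.0.

Q* ≈ 1,600 tires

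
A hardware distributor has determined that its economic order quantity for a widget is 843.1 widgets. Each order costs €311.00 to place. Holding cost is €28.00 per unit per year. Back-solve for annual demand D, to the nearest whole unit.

D ≈ 31,998 widgets per year

Squaring Q* = √(2DS/H) gives Q*² = 2DS/H.
From Q* = √(2DS/H): D = Q*²H / (2S) = 843.1² × 28 / (2 × 311) = 31998.220.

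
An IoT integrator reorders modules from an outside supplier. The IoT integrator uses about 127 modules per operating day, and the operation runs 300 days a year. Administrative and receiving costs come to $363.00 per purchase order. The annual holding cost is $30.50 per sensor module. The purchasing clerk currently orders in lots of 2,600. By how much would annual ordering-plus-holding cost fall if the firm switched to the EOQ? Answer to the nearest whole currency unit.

Extra cost ≈ $15,924 per year

Annual demand D = 127 × 300 = 38,100.
EOQ = √(2DS/H) = √(2 × 38,100 × 363 / 30.5) ≈ 952.32.
Cost at Q* = (D/Q*)S + (Q*/2)H = √(2DSH) ≈ $29,045.62.
Cost at Q = 2,600: (38,100/2,600)×363 + (2,600/2)×30.5 = $5,319.35 + $39,650.00 = $44,969.35.
Excess = $44,969.35 − $29,045.62 = $15,923.72.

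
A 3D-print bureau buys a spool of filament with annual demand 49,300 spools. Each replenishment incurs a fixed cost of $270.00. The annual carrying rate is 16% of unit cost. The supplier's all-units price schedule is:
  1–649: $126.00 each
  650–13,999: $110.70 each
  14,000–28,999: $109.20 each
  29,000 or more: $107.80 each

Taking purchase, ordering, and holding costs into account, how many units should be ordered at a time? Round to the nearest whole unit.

Q* ≈ 1,226 spools

Holding cost per unit per year at price C is H = 0.16·C.
Candidates are each tier's EOQ (if it falls in that tier) and each price-break quantity.
Tier 1 ($126.00): EOQ = 1149.1 exceeds tier's upper bound 649, so this tier is dominated.
EOQ at $110.70 = 1226.0 (feasible in tier 2): TC = 49,300×$110.70 + (49,300/1226.0)×270 + (1226.0/2)×0.16×$110.70 = $5,479,224.72.
EOQ at $109.20 = 1234.4 < 14000, so use break Q=14000: TC = 49,300×$109.20 + (49,300/14000.0)×270 + (14000.0/2)×0.16×$109.20 = $5,506,814.79.
EOQ at $107.80 = 1242.4 < 29000, so use break Q=29000: TC = 49,300×$107.80 + (49,300/29000.0)×270 + (29000.0/2)×0.16×$107.80 = $5,565,095.00.
Lowest total cost is $5,479,224.72 at Q = 1226.0.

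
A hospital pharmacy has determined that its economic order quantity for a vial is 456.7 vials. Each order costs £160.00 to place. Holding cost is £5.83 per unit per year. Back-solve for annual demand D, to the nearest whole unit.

Invert the EOQ relation Q*² = 2DS/H.
From Q* = √(2DS/H): D = Q*²H / (2S) = 456.7² × 5.83 / (2 × 160) = 3799.974.

D ≈ 3,800 vials per year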